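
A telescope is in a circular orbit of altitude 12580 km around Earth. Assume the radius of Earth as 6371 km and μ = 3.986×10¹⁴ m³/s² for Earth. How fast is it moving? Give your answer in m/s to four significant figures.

v ≈ 4586 m/s

r = 6371 + 12580 = 18951 km = 1.8951×10⁷ m.
For a circular orbit v = √(μ/r) = √(3.986×10¹⁴ / 1.895×10⁷) = √(2.103×10⁷) = 4586 m/s.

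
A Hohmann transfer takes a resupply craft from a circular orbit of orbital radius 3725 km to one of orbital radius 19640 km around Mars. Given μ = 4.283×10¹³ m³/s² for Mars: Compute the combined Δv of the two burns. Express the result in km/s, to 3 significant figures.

r₁ = 3725 km = 3.725×10⁶ m.
r₂ = 19640 km = 1.964×10⁷ m.
Transfer ellipse a_t = (r₁ + r₂)/2 = 1.168×10⁷ m.
At r₁: circular v_c1 = √(μ/r₁) = 3391 m/s; transfer-periapsis v_p = √[μ(2/r₁ − 1/a_t)] = 4397 m/s.
Δv₁ = v_p − v_c1 = 1006 m/s.
At r₂: circular v_c2 = √(μ/r₂) = 1477 m/s; transfer-apoapsis v_a = √[μ(2/r₂ − 1/a_t)] = 833.9 m/s.
Δv₂ = v_c2 − v_a = 642.9 m/s.
Total Δv = Δv₁ + Δv₂ = 1649 m/s = 1.649 km/s.

Δv_total ≈ 1.65 km/s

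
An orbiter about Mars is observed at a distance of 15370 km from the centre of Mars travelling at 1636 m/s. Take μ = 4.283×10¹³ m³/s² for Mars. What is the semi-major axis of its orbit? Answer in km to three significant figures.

r = 1.537×10⁷ m.
Vis-viva rearranged: 1/a = 2/r − v²/μ = 1.301×10⁻⁷ − 6.249×10⁻⁸ = 6.763×10⁻⁸ m⁻¹.
a = 1.479×10⁷ m = 14786 km.

a ≈ 14800 km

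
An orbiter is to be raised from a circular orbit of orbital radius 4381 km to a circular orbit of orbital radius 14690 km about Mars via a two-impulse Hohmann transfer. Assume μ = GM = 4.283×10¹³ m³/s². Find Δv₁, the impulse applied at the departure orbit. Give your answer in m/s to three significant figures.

r₁ = 4381 km = 4.381×10⁶ m.
r₂ = 14690 km = 1.469×10⁷ m.
Transfer ellipse a_t = (r₁ + r₂)/2 = 9.536×10⁶ m.
At r₁: circular v_c1 = √(μ/r₁) = 3127 m/s; transfer-periapsis v_p = √[μ(2/r₁ − 1/a_t)] = 3881 m/s.
Δv₁ = v_p − v_c1 = 754.1 m/s.

Δv ≈ 754 m/s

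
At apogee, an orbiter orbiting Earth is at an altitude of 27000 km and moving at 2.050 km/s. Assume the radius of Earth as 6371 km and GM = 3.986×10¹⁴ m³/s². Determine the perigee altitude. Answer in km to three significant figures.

r_a = 6371 + 27000 = 33371 km = 3.337×10⁷ m.
Specific energy ε = v²/2 − μ/r = -9.843×10⁶ J/kg, so a = −μ/(2ε) = 2.025×10⁷ m.
The apsides satisfy r_p + r_a = 2a, so the perigee radius is 2a − r_a = 7.124×10⁶ m = 7123.7 km.
Perigee altitude = 7123.7 − 6371 = 752.74 km.

perigee altitude ≈ 753 km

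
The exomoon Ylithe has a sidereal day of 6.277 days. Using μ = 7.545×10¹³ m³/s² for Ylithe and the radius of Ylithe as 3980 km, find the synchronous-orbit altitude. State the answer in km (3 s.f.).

T = 6.277 days = 5.423×10⁵ s.
A synchronous orbit has period T, so by Kepler's third law a = (μT²/4π²)^(1/3).
μT²/4π² = 7.545×10¹³ × (5.423×10⁵)² / 39.48 = 5.621×10²³ m³.
a = 8.253×10⁷ m = 82530 km.
Altitude h = a − R = 82530 − 3980 = 78550 km.

h_sync ≈ 78500 km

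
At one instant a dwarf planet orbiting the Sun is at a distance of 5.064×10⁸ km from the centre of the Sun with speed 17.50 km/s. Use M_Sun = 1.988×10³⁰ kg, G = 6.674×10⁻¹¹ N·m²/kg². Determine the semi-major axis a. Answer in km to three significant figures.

a ≈ 6.09×10⁸ km

μ = GM = 6.674×10⁻¹¹ × 1.988×10³⁰ = 1.327×10²⁰ m³/s².
r = 5.064×10¹¹ m.
Vis-viva rearranged: 1/a = 2/r − v²/μ = 3.949×10⁻¹² − 2.308×10⁻¹² = 1.641×10⁻¹² m⁻¹.
a = 6.093×10¹¹ m = 6.0929×10⁸ km.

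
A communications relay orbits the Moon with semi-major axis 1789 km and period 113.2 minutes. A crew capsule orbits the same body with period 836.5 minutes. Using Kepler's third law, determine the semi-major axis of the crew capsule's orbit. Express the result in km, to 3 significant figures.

Kepler's third law: a³ ∝ T², so a₂ = a₁ (T₂/T₁)^(2/3).
T₂/T₁ = 7.390, (T₂/T₁)^(2/3) = 3.794.
a₂ = 1789 × 3.794 = 6787 km.

a₂ ≈ 6790 km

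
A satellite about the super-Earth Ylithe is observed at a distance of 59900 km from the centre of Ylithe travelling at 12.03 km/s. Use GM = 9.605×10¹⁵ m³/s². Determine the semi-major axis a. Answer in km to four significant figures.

a ≈ 54580 km

r = 5.990×10⁷ m.
Specific orbital energy ε = v²/2 − μ/r = (12030)²/2 − 9.605×10¹⁵/5.990×10⁷ = -8.799×10⁷ J/kg.
Since ε = −μ/(2a), a = −μ/(2ε) = 5.458×10⁷ m = 54580 km.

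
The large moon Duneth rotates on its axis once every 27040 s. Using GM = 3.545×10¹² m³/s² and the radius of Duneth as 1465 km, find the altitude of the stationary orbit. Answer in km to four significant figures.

A synchronous orbit has period T, so by Kepler's third law a = (μT²/4π²)^(1/3).
μT²/4π² = 3.545×10¹² × (2.704×10⁴)² / 39.48 = 6.566×10¹⁹ m³.
a = 4.034×10⁶ m = 4034.2 km.
Altitude h = a − R = 4034.2 − 1465 = 2569.2 km.

h_sync ≈ 2569 km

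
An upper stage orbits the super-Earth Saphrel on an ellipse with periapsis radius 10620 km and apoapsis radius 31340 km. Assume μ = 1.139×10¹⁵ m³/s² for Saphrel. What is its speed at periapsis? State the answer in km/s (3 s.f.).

v ≈ 12.7 km/s

Semi-major axis a = (r_p + r_a)/2 = 20980 km = 2.098×10⁷ m.
Vis-viva: v² = μ(2/r − 1/a) = 1.139×10¹⁵ × (1.883×10⁻⁷ − 4.766×10⁻⁸) = 1.602×10⁸ m²/s².
v = 12660 m/s = 12.66 km/s.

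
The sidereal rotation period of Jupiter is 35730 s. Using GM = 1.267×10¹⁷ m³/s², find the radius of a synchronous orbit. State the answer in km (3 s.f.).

A synchronous orbit has period T, so by Kepler's third law a = (μT²/4π²)^(1/3).
μT²/4π² = 1.267×10¹⁷ × (3.573×10⁴)² / 39.48 = 4.097×10²⁴ m³.
a = 1.600×10⁸ m = 1.6002×10⁵ km.

r_sync ≈ 1.60×10⁵ km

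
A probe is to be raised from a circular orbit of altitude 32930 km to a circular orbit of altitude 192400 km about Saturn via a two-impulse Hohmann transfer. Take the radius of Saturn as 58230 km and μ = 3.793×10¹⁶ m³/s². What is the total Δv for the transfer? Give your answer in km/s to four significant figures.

Δv_total ≈ 7.622 km/s

r₁ = 58230 + 32930 = 91160 km = 9.1160×10⁷ m.
r₂ = 58230 + 192400 = 250630 km = 2.5063×10⁸ m.
Transfer ellipse a_t = (r₁ + r₂)/2 = 1.709×10⁸ m.
At r₁: circular v_c1 = √(μ/r₁) = 20400 m/s; transfer-perikrone v_p = √[μ(2/r₁ − 1/a_t)] = 24700 m/s.
Δv₁ = v_p − v_c1 = 4304 m/s.
At r₂: circular v_c2 = √(μ/r₂) = 12300 m/s; transfer-apokrone v_a = √[μ(2/r₂ − 1/a_t)] = 8985 m/s.
Δv₂ = v_c2 − v_a = 3317 m/s.
Total Δv = Δv₁ + Δv₂ = 7622 m/s = 7.622 km/s.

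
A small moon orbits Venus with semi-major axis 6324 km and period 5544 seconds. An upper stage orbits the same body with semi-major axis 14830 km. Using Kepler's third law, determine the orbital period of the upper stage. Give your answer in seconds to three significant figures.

Kepler's third law: T² ∝ a³, so T₂ = T₁ (a₂/a₁)^(3/2).
a₂/a₁ = 2.345, (a₂/a₁)^(3/2) = 3.591.
T₂ = 5544 × 3.591 = 19910 seconds.

T₂ ≈ 19900 seconds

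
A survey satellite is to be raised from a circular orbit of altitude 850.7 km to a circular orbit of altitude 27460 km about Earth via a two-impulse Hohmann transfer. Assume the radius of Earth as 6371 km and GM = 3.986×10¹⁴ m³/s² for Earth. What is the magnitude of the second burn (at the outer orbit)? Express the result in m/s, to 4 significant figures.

r₁ = 6371 + 850.7 = 7221.7 km = 7.2217×10⁶ m.
r₂ = 6371 + 27460 = 33831 km = 3.3831×10⁷ m.
Transfer ellipse a_t = (r₁ + r₂)/2 = 2.053×10⁷ m.
At r₁: circular v_c1 = √(μ/r₁) = 7429 m/s; transfer-perigee v_p = √[μ(2/r₁ − 1/a_t)] = 9538 m/s.
At r₂: circular v_c2 = √(μ/r₂) = 3433 m/s; transfer-apogee v_a = √[μ(2/r₂ − 1/a_t)] = 2036 m/s.
Δv₂ = v_c2 − v_a = 1397 m/s.

Δv ≈ 1397 m/s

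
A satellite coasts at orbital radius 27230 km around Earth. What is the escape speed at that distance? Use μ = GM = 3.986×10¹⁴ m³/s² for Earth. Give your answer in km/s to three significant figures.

v_esc ≈ 5.41 km/s

r = 27230 km = 2.723×10⁷ m.
Escape speed v_esc = √(2μ/r) = √(2 × 3.986×10¹⁴ / 2.723×10⁷) = √(2.928×10⁷) = 5411 m/s.
= 5.411 km/s.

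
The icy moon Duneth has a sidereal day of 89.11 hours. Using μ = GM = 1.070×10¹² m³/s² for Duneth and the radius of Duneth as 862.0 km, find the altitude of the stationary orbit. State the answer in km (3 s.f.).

T = 89.11 hours = 3.208×10⁵ s.
A synchronous orbit has period T, so by Kepler's third law a = (μT²/4π²)^(1/3).
μT²/4π² = 1.070×10¹² × (3.208×10⁵)² / 39.48 = 2.789×10²¹ m³.
a = 1.408×10⁷ m = 14076 km.
Altitude h = a − R = 14076 − 862.0 = 13214 km.

h_sync ≈ 13200 km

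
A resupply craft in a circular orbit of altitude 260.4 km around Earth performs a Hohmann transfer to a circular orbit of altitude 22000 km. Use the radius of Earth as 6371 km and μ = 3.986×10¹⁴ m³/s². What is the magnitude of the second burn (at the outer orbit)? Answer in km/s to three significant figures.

Δv ≈ 1.44 km/s

r₁ = 6371 + 260.4 = 6631.4 km = 6.6314×10⁶ m.
r₂ = 6371 + 22000 = 28371 km = 2.8371×10⁷ m.
Transfer ellipse a_t = (r₁ + r₂)/2 = 1.750×10⁷ m.
At r₁: circular v_c1 = √(μ/r₁) = 7753 m/s; transfer-perigee v_p = √[μ(2/r₁ − 1/a_t)] = 9871 m/s.
At r₂: circular v_c2 = √(μ/r₂) = 3748 m/s; transfer-apogee v_a = √[μ(2/r₂ − 1/a_t)] = 2307 m/s.
Δv₂ = v_c2 − v_a = 1441 m/s.
= 1.441 km/s.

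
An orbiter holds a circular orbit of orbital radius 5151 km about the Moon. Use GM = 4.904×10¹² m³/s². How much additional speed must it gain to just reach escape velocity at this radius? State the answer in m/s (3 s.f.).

r = 5151 km = 5.151×10⁶ m.
Circular speed v_c = √(μ/r) = 975.7 m/s.
Escape speed v_esc = √(2μ/r) = √2 × v_c = 1380 m/s.
Δv = v_esc − v_c = 404.2 m/s.

Δv ≈ 404 m/s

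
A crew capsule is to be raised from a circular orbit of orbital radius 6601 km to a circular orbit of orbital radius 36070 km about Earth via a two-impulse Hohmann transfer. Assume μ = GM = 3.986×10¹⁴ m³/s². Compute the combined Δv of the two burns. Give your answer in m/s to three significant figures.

r₁ = 6601 km = 6.601×10⁶ m.
r₂ = 36070 km = 3.607×10⁷ m.
Transfer ellipse a_t = (r₁ + r₂)/2 = 2.134×10⁷ m.
At r₁: circular v_c1 = √(μ/r₁) = 7771 m/s; transfer-perigee v_p = √[μ(2/r₁ − 1/a_t)] = 10100 m/s.
Δv₁ = v_p − v_c1 = 2333 m/s.
At r₂: circular v_c2 = √(μ/r₂) = 3324 m/s; transfer-apogee v_a = √[μ(2/r₂ − 1/a_t)] = 1849 m/s.
Δv₂ = v_c2 − v_a = 1475 m/s.
Total Δv = Δv₁ + Δv₂ = 3808 m/s.

Δv_total ≈ 3810 m/s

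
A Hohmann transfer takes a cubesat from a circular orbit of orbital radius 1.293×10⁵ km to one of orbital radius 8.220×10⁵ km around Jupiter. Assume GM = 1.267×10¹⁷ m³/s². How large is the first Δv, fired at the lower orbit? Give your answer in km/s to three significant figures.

r₁ = 1.293×10⁵ km = 1.293×10⁸ m.
r₂ = 8.220×10⁵ km = 8.220×10⁸ m.
Transfer ellipse a_t = (r₁ + r₂)/2 = 4.756×10⁸ m.
At r₁: circular v_c1 = √(μ/r₁) = 31300 m/s; transfer-perijove v_p = √[μ(2/r₁ − 1/a_t)] = 41150 m/s.
Δv₁ = v_p − v_c1 = 9848 m/s.
= 9.848 km/s.

Δv ≈ 9.85 km/s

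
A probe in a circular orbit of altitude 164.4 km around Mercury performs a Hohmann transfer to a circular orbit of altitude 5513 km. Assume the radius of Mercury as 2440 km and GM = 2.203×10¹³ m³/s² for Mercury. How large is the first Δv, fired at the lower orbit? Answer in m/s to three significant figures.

r₁ = 2440 + 164.4 = 2604.4 km = 2.6044×10⁶ m.
r₂ = 2440 + 5513 = 7953.0 km = 7.9530×10⁶ m.
Transfer ellipse a_t = (r₁ + r₂)/2 = 5.279×10⁶ m.
At r₁: circular v_c1 = √(μ/r₁) = 2908 m/s; transfer-periherm v_p = √[μ(2/r₁ − 1/a_t)] = 3570 m/s.
Δv₁ = v_p − v_c1 = 661.5 m/s.

Δv ≈ 661 m/s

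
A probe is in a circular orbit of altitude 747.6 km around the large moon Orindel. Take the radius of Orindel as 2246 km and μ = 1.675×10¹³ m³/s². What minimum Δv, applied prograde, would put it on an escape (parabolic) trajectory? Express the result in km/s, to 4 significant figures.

r = 2246 + 747.6 = 2993.6 km = 2.9936×10⁶ m.
Circular speed v_c = √(μ/r) = 2365 m/s.
Escape speed v_esc = √(2μ/r) = √2 × v_c = 3345 m/s.
Δv = v_esc − v_c = 979.8 m/s = 0.9798 km/s.

Δv ≈ 0.9798 km/s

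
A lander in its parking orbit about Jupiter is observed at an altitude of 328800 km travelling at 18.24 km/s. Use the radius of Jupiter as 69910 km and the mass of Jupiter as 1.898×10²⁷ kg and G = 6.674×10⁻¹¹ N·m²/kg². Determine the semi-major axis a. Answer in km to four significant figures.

a ≈ 4.185×10⁵ km

μ = GM = 6.674×10⁻¹¹ × 1.898×10²⁷ = 1.267×10¹⁷ m³/s².
r = 69910 + 328800 = 3.9871×10⁵ km = 3.987×10⁸ m.
Vis-viva rearranged: 1/a = 2/r − v²/μ = 5.016×10⁻⁹ − 2.626×10⁻⁹ = 2.390×10⁻⁹ m⁻¹.
a = 4.185×10⁸ m = 4.1846×10⁵ km.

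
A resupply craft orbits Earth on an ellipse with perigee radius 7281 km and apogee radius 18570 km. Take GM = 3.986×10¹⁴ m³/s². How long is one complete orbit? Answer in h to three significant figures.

Semi-major axis a = (r_p + r_a)/2 = (7281.0 + 18570)/2 = 12926 km = 1.293×10⁷ m.
By Kepler's third law T = 2π√(a³/μ) = 2π × 2.328×10³ = 1.462×10⁴ s.
= 4.062 h.

T ≈ 4.06 h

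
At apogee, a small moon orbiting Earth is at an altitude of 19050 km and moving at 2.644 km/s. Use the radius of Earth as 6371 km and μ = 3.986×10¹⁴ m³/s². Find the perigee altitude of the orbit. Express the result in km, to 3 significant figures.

perigee altitude ≈ 921 km

r_a = 6371 + 19050 = 25421 km = 2.542×10⁷ m.
Specific energy ε = v²/2 − μ/r = -1.218×10⁷ J/kg, so a = −μ/(2ε) = 1.636×10⁷ m.
The apsides satisfy r_p + r_a = 2a, so the perigee radius is 2a − r_a = 7.292×10⁶ m = 7292.5 km.
Perigee altitude = 7292.5 − 6371 = 921.47 km.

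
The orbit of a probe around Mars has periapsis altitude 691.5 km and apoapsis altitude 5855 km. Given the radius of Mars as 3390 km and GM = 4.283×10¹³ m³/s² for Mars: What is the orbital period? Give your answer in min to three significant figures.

r_p = 3390 + 691.5 = 4081.5 km = 4.0815×10⁶ m.
r_a = 3390 + 5855 = 9245.0 km = 9.2450×10⁶ m.
Semi-major axis a = (r_p + r_a)/2 = (4081.5 + 9245.0)/2 = 6663.2 km = 6.663×10⁶ m.
By Kepler's third law T = 2π√(a³/μ) = 2π × 2.628×10³ = 1.651×10⁴ s.
= 275.2 min.

T ≈ 275 min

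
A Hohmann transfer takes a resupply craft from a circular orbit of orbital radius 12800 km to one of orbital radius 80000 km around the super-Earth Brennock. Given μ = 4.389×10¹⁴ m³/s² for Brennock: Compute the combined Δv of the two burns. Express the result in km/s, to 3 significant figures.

r₁ = 12800 km = 1.280×10⁷ m.
r₂ = 80000 km = 8.000×10⁷ m.
Transfer ellipse a_t = (r₁ + r₂)/2 = 4.640×10⁷ m.
At r₁: circular v_c1 = √(μ/r₁) = 5856 m/s; transfer-periapsis v_p = √[μ(2/r₁ − 1/a_t)] = 7689 m/s.
Δv₁ = v_p − v_c1 = 1833 m/s.
At r₂: circular v_c2 = √(μ/r₂) = 2342 m/s; transfer-apoapsis v_a = √[μ(2/r₂ − 1/a_t)] = 1230 m/s.
Δv₂ = v_c2 − v_a = 1112 m/s.
Total Δv = Δv₁ + Δv₂ = 2945 m/s = 2.945 km/s.

Δv_total ≈ 2.95 km/s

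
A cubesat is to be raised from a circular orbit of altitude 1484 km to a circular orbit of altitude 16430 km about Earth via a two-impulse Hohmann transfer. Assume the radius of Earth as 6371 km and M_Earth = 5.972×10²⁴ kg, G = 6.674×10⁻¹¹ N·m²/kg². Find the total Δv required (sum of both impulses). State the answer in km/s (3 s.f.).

μ = GM = 6.674×10⁻¹¹ × 5.972×10²⁴ = 3.986×10¹⁴ m³/s².
r₁ = 6371 + 1484 = 7855.0 km = 7.8550×10⁶ m.
r₂ = 6371 + 16430 = 22801 km = 2.2801×10⁷ m.
Transfer ellipse a_t = (r₁ + r₂)/2 = 1.533×10⁷ m.
At r₁: circular v_c1 = √(μ/r₁) = 7123 m/s; transfer-perigee v_p = √[μ(2/r₁ − 1/a_t)] = 8688 m/s.
Δv₁ = v_p − v_c1 = 1565 m/s.
At r₂: circular v_c2 = √(μ/r₂) = 4181 m/s; transfer-apogee v_a = √[μ(2/r₂ − 1/a_t)] = 2993 m/s.
Δv₂ = v_c2 − v_a = 1188 m/s.
Total Δv = Δv₁ + Δv₂ = 2753 m/s = 2.753 km/s.

Δv_total ≈ 2.75 km/s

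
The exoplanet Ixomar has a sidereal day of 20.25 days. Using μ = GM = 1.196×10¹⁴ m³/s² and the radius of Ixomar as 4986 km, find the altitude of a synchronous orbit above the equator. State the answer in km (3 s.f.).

T = 20.25 days = 1.750×10⁶ s.
A synchronous orbit has period T, so by Kepler's third law a = (μT²/4π²)^(1/3).
μT²/4π² = 1.196×10¹⁴ × (1.750×10⁶)² / 39.48 = 9.274×10²⁴ m³.
a = 2.101×10⁸ m = 2.1010×10⁵ km.
Altitude h = a − R = 2.1010×10⁵ − 4986 = 2.0511×10⁵ km.

h_sync ≈ 2.05×10⁵ km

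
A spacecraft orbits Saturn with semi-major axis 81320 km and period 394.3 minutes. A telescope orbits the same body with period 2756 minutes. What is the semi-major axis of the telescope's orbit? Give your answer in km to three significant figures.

a₂ ≈ 2.97×10⁵ km

Kepler's third law: a³ ∝ T², so a₂ = a₁ (T₂/T₁)^(2/3).
T₂/T₁ = 6.990, (T₂/T₁)^(2/3) = 3.656.
a₂ = 81320 × 3.656 = 2.973×10⁵ km.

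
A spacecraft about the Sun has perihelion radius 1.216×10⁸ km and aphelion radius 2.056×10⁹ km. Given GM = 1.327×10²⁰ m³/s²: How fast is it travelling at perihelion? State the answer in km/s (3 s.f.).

Semi-major axis a = (r_p + r_a)/2 = 1.0888×10⁹ km = 1.089×10¹² m.
Vis-viva: v² = μ(2/r − 1/a) = 1.327×10²⁰ × (1.645×10⁻¹¹ − 9.184×10⁻¹³) = 2.061×10⁹ m²/s².
v = 45390 m/s = 45.39 km/s.

v ≈ 45.4 km/s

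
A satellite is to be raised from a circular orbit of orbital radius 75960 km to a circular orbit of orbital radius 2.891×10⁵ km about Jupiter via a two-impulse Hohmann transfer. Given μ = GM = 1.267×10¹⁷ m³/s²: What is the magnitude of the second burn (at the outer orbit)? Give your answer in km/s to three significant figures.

Δv ≈ 7.43 km/s

r₁ = 75960 km = 7.596×10⁷ m.
r₂ = 2.891×10⁵ km = 2.891×10⁸ m.
Transfer ellipse a_t = (r₁ + r₂)/2 = 1.825×10⁸ m.
At r₁: circular v_c1 = √(μ/r₁) = 40840 m/s; transfer-perijove v_p = √[μ(2/r₁ − 1/a_t)] = 51400 m/s.
At r₂: circular v_c2 = √(μ/r₂) = 20930 m/s; transfer-apojove v_a = √[μ(2/r₂ − 1/a_t)] = 13500 m/s.
Δv₂ = v_c2 − v_a = 7430 m/s.
= 7.430 km/s.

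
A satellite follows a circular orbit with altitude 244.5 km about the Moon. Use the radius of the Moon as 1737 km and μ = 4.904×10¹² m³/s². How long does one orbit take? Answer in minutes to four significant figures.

T ≈ 131.9 minutes

r = 1737 + 244.5 = 1981.5 km = 1.9815×10⁶ m.
Kepler's third law: T = 2π√(r³/μ) = 2π√((1.982×10⁶)³ / 4.904×10¹²).
r³/μ = 1.586×10⁶ s², so T = 2π × 1.260×10³ = 7.914×10³ s.
Converting: 7.914×10³ s ÷ 60.00 = 131.9 minutes.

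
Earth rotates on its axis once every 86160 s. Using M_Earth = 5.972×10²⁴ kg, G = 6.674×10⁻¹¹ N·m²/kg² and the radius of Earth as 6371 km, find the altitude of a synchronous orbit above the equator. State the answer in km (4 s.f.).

h_sync ≈ 35790 km

μ = GM = 6.674×10⁻¹¹ × 5.972×10²⁴ = 3.986×10¹⁴ m³/s².
A synchronous orbit has period T, so by Kepler's third law a = (μT²/4π²)^(1/3).
μT²/4π² = 3.986×10¹⁴ × (8.616×10⁴)² / 39.48 = 7.495×10²² m³.
a = 4.216×10⁷ m = 42162 km.
Altitude h = a − R = 42162 − 6371 = 35791 km.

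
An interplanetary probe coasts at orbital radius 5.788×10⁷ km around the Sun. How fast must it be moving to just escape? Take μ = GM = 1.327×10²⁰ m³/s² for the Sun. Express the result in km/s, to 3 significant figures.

v_esc ≈ 67.7 km/s

r = 5.788×10⁷ km = 5.788×10¹⁰ m.
Escape speed v_esc = √(2μ/r) = √(2 × 1.327×10²⁰ / 5.788×10¹⁰) = √(4.585×10⁹) = 67720 m/s.
= 67.72 km/s.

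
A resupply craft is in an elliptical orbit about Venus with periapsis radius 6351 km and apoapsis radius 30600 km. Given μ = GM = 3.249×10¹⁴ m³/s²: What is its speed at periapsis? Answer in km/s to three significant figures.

Semi-major axis a = (r_p + r_a)/2 = 18476 km = 1.848×10⁷ m.
Vis-viva: v² = μ(2/r − 1/a) = 3.249×10¹⁴ × (3.149×10⁻⁷ − 5.413×10⁻⁸) = 8.473×10⁷ m²/s².
v = 9205 m/s = 9.205 km/s.

v ≈ 9.20 km/s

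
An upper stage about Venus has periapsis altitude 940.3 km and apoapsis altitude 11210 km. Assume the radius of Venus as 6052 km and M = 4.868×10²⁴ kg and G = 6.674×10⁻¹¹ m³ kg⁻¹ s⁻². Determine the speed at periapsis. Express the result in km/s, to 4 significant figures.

μ = GM = 6.674×10⁻¹¹ × 4.868×10²⁴ = 3.249×10¹⁴ m³/s².
r_p = 6052 + 940.3 = 6992.3 km = 6.9923×10⁶ m.
r_a = 6052 + 11210 = 17262 km = 1.7262×10⁷ m.
Semi-major axis a = (r_p + r_a)/2 = 12127 km = 1.213×10⁷ m.
Vis-viva: v² = μ(2/r − 1/a) = 3.249×10¹⁴ × (2.860×10⁻⁷ − 8.246×10⁻⁸) = 6.614×10⁷ m²/s².
v = 8133 m/s = 8.133 km/s.

v ≈ 8.133 km/s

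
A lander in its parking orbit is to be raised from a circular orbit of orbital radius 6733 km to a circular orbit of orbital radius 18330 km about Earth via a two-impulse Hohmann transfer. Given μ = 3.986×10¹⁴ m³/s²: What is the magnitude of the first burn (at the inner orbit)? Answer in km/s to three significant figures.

r₁ = 6733 km = 6.733×10⁶ m.
r₂ = 18330 km = 1.833×10⁷ m.
Transfer ellipse a_t = (r₁ + r₂)/2 = 1.253×10⁷ m.
At r₁: circular v_c1 = √(μ/r₁) = 7694 m/s; transfer-perigee v_p = √[μ(2/r₁ − 1/a_t)] = 9306 m/s.
Δv₁ = v_p − v_c1 = 1611 m/s.
= 1.611 km/s.

Δv ≈ 1.61 km/s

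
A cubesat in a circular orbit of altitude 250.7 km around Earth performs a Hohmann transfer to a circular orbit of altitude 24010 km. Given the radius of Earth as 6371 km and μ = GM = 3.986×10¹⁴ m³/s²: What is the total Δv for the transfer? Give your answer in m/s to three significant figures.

Δv_total ≈ 3640 m/s

r₁ = 6371 + 250.7 = 6621.7 km = 6.6217×10⁶ m.
r₂ = 6371 + 24010 = 30381 km = 3.0381×10⁷ m.
Transfer ellipse a_t = (r₁ + r₂)/2 = 1.850×10⁷ m.
At r₁: circular v_c1 = √(μ/r₁) = 7759 m/s; transfer-perigee v_p = √[μ(2/r₁ − 1/a_t)] = 9942 m/s.
Δv₁ = v_p − v_c1 = 2184 m/s.
At r₂: circular v_c2 = √(μ/r₂) = 3622 m/s; transfer-apogee v_a = √[μ(2/r₂ − 1/a_t)] = 2167 m/s.
Δv₂ = v_c2 − v_a = 1455 m/s.
Total Δv = Δv₁ + Δv₂ = 3639 m/s.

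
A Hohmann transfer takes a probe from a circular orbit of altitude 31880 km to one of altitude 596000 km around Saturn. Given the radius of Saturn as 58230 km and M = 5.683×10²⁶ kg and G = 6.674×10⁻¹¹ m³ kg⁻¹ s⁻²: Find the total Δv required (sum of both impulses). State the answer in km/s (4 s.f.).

Δv_total ≈ 10.55 km/s

μ = GM = 6.674×10⁻¹¹ × 5.683×10²⁶ = 3.793×10¹⁶ m³/s².
r₁ = 58230 + 31880 = 90110 km = 9.0110×10⁷ m.
r₂ = 58230 + 596000 = 654230 km = 6.5423×10⁸ m.
Transfer ellipse a_t = (r₁ + r₂)/2 = 3.722×10⁸ m.
At r₁: circular v_c1 = √(μ/r₁) = 20520 m/s; transfer-perikrone v_p = √[μ(2/r₁ − 1/a_t)] = 27200 m/s.
Δv₁ = v_p − v_c1 = 6685 m/s.
At r₂: circular v_c2 = √(μ/r₂) = 7614 m/s; transfer-apokrone v_a = √[μ(2/r₂ − 1/a_t)] = 3747 m/s.
Δv₂ = v_c2 − v_a = 3868 m/s.
Total Δv = Δv₁ + Δv₂ = 10550 m/s = 10.55 km/s.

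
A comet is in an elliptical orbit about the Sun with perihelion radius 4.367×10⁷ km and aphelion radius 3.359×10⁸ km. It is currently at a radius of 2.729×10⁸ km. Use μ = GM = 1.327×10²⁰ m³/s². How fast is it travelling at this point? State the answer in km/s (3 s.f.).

v ≈ 16.5 km/s

Semi-major axis a = (r_p + r_a)/2 = 1.8978×10⁸ km = 1.898×10¹¹ m.
Vis-viva: v² = μ(2/r − 1/a) = 1.327×10²⁰ × (7.329×10⁻¹² − 5.269×10⁻¹²) = 2.733×10⁸ m²/s².
v = 16530 m/s = 16.53 km/s.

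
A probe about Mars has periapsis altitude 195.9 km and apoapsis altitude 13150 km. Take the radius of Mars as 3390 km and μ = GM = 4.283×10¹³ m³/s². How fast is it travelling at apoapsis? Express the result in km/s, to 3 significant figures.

v ≈ 0.961 km/s

r_p = 3390 + 195.9 = 3585.9 km = 3.5859×10⁶ m.
r_a = 3390 + 13150 = 16540 km = 1.6540×10⁷ m.
Semi-major axis a = (r_p + r_a)/2 = 10063 km = 1.006×10⁷ m.
Vis-viva: v² = μ(2/r − 1/a) = 4.283×10¹³ × (1.209×10⁻⁷ − 9.937×10⁻⁸) = 9.228×10⁵ m²/s².
v = 960.6 m/s = 0.9606 km/s.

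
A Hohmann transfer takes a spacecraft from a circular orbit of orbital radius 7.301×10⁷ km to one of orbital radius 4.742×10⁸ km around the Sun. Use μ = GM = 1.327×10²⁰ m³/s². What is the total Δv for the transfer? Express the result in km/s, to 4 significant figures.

r₁ = 7.301×10⁷ km = 7.301×10¹⁰ m.
r₂ = 4.742×10⁸ km = 4.742×10¹¹ m.
Transfer ellipse a_t = (r₁ + r₂)/2 = 2.736×10¹¹ m.
At r₁: circular v_c1 = √(μ/r₁) = 42630 m/s; transfer-perihelion v_p = √[μ(2/r₁ − 1/a_t)] = 56130 m/s.
Δv₁ = v_p − v_c1 = 13490 m/s.
At r₂: circular v_c2 = √(μ/r₂) = 16730 m/s; transfer-aphelion v_a = √[μ(2/r₂ − 1/a_t)] = 8641 m/s.
Δv₂ = v_c2 − v_a = 8087 m/s.
Total Δv = Δv₁ + Δv₂ = 21580 m/s = 21.58 km/s.

Δv_total ≈ 21.58 km/s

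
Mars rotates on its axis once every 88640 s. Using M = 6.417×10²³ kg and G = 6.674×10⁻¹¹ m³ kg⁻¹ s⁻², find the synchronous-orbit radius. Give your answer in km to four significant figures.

r_sync ≈ 20430 km

μ = GM = 6.674×10⁻¹¹ × 6.417×10²³ = 4.283×10¹³ m³/s².
A synchronous orbit has period T, so by Kepler's third law a = (μT²/4π²)^(1/3).
μT²/4π² = 4.283×10¹³ × (8.864×10⁴)² / 39.48 = 8.524×10²¹ m³.
a = 2.043×10⁷ m = 20427 km.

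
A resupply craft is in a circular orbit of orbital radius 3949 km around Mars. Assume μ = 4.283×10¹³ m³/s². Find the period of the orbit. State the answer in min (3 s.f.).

T ≈ 126 min

r = 3949 km = 3.949×10⁶ m.
Kepler's third law: T = 2π√(r³/μ) = 2π√((3.949×10⁶)³ / 4.283×10¹³).
r³/μ = 1.438×10⁶ s², so T = 2π × 1.199×10³ = 7.534×10³ s.
Converting: 7.534×10³ s ÷ 60.00 = 125.6 min.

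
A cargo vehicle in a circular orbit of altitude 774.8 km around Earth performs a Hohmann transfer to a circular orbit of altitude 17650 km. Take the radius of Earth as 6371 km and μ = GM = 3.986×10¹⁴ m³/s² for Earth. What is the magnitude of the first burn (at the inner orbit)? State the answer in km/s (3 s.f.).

r₁ = 6371 + 774.8 = 7145.8 km = 7.1458×10⁶ m.
r₂ = 6371 + 17650 = 24021 km = 2.4021×10⁷ m.
Transfer ellipse a_t = (r₁ + r₂)/2 = 1.558×10⁷ m.
At r₁: circular v_c1 = √(μ/r₁) = 7469 m/s; transfer-perigee v_p = √[μ(2/r₁ − 1/a_t)] = 9273 m/s.
Δv₁ = v_p − v_c1 = 1804 m/s.
= 1.804 km/s.

Δv ≈ 1.80 km/s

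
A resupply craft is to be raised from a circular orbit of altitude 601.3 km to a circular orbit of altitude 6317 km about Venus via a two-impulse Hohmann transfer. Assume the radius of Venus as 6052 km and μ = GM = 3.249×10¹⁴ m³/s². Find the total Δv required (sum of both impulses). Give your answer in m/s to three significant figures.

Δv_total ≈ 1820 m/s

r₁ = 6052 + 601.3 = 6653.3 km = 6.6533×10⁶ m.
r₂ = 6052 + 6317 = 12369 km = 1.2369×10⁷ m.
Transfer ellipse a_t = (r₁ + r₂)/2 = 9.511×10⁶ m.
At r₁: circular v_c1 = √(μ/r₁) = 6988 m/s; transfer-periapsis v_p = √[μ(2/r₁ − 1/a_t)] = 7969 m/s.
Δv₁ = v_p − v_c1 = 981.0 m/s.
At r₂: circular v_c2 = √(μ/r₂) = 5125 m/s; transfer-apoapsis v_a = √[μ(2/r₂ − 1/a_t)] = 4287 m/s.
Δv₂ = v_c2 − v_a = 838.6 m/s.
Total Δv = Δv₁ + Δv₂ = 1820 m/s.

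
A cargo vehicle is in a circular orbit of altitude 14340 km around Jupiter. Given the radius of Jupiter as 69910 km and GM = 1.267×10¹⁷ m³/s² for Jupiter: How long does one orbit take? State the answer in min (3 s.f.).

T ≈ 228 min

r = 69910 + 14340 = 84250 km = 8.4250×10⁷ m.
Kepler's third law: T = 2π√(r³/μ) = 2π√((8.425×10⁷)³ / 1.267×10¹⁷).
r³/μ = 4.720×10⁶ s², so T = 2π × 2.173×10³ = 1.365×10⁴ s.
Converting: 1.365×10⁴ s ÷ 60.00 = 227.5 min.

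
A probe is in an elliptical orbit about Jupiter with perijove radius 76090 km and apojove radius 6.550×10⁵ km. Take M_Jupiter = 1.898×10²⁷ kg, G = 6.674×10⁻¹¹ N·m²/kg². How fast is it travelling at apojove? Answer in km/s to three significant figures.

v ≈ 6.34 km/s

μ = GM = 6.674×10⁻¹¹ × 1.898×10²⁷ = 1.267×10¹⁷ m³/s².
Semi-major axis a = (r_p + r_a)/2 = 3.6554×10⁵ km = 3.655×10⁸ m.
Vis-viva: v² = μ(2/r − 1/a) = 1.267×10¹⁷ × (3.053×10⁻⁹ − 2.736×10⁻⁹) = 4.026×10⁷ m²/s².
v = 6345 m/s = 6.345 km/s.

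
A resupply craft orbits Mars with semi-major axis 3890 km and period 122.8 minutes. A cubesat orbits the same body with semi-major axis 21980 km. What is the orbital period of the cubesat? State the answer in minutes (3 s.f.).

T₂ ≈ 1650 minutes

Kepler's third law: T² ∝ a³, so T₂ = T₁ (a₂/a₁)^(3/2).
a₂/a₁ = 5.650, (a₂/a₁)^(3/2) = 13.43.
T₂ = 122.8 × 13.43 = 1649 minutes.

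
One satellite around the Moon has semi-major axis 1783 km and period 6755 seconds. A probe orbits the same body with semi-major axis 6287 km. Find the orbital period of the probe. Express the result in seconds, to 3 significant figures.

T₂ ≈ 44700 seconds

Kepler's third law: T² ∝ a³, so T₂ = T₁ (a₂/a₁)^(3/2).
a₂/a₁ = 3.526, (a₂/a₁)^(3/2) = 6.621.
T₂ = 6755 × 6.621 = 44730 seconds.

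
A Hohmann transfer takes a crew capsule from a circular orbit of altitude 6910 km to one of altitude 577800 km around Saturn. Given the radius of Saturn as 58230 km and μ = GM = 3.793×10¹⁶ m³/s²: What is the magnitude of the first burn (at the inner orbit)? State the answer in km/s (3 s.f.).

r₁ = 58230 + 6910 = 65140 km = 6.5140×10⁷ m.
r₂ = 58230 + 577800 = 636030 km = 6.3603×10⁸ m.
Transfer ellipse a_t = (r₁ + r₂)/2 = 3.506×10⁸ m.
At r₁: circular v_c1 = √(μ/r₁) = 24130 m/s; transfer-perikrone v_p = √[μ(2/r₁ − 1/a_t)] = 32500 m/s.
Δv₁ = v_p − v_c1 = 8371 m/s.
= 8.371 km/s.

Δv ≈ 8.37 km/s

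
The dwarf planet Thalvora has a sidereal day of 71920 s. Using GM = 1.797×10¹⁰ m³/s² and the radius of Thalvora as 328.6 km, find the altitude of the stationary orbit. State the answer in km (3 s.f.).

h_sync ≈ 1000 km

A synchronous orbit has period T, so by Kepler's third law a = (μT²/4π²)^(1/3).
μT²/4π² = 1.797×10¹⁰ × (7.192×10⁴)² / 39.48 = 2.354×10¹⁸ m³.
a = 1.330×10⁶ m = 1330.3 km.
Altitude h = a − R = 1330.3 − 328.6 = 1001.7 km.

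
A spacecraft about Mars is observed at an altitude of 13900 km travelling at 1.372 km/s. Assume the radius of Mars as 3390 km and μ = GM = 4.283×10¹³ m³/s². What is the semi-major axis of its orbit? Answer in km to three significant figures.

a ≈ 13900 km

r = 3390 + 13900 = 17290 km = 1.729×10⁷ m.
Specific orbital energy ε = v²/2 − μ/r = (1372)²/2 − 4.283×10¹³/1.729×10⁷ = -1.536×10⁶ J/kg.
Since ε = −μ/(2a), a = −μ/(2ε) = 1.394×10⁷ m = 13942 km.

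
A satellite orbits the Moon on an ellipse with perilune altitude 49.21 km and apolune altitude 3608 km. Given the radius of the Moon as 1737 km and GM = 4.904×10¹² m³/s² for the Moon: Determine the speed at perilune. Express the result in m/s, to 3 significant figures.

v ≈ 2030 m/s

r_p = 1737 + 49.21 = 1786.2 km = 1.7862×10⁶ m.
r_a = 1737 + 3608 = 5345.0 km = 5.3450×10⁶ m.
Semi-major axis a = (r_p + r_a)/2 = 3565.6 km = 3.566×10⁶ m.
Vis-viva: v² = μ(2/r − 1/a) = 4.904×10¹² × (1.120×10⁻⁶ − 2.805×10⁻⁷) = 4.116×10⁶ m²/s².
v = 2029 m/s.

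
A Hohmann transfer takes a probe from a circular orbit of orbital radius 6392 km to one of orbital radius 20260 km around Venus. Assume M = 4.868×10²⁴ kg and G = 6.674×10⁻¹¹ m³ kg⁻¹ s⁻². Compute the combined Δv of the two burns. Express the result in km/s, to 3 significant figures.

Δv_total ≈ 2.89 km/s

μ = GM = 6.674×10⁻¹¹ × 4.868×10²⁴ = 3.249×10¹⁴ m³/s².
r₁ = 6392 km = 6.392×10⁶ m.
r₂ = 20260 km = 2.026×10⁷ m.
Transfer ellipse a_t = (r₁ + r₂)/2 = 1.333×10⁷ m.
At r₁: circular v_c1 = √(μ/r₁) = 7129 m/s; transfer-periapsis v_p = √[μ(2/r₁ − 1/a_t)] = 8791 m/s.
Δv₁ = v_p − v_c1 = 1661 m/s.
At r₂: circular v_c2 = √(μ/r₂) = 4005 m/s; transfer-apoapsis v_a = √[μ(2/r₂ − 1/a_t)] = 2773 m/s.
Δv₂ = v_c2 − v_a = 1231 m/s.
Total Δv = Δv₁ + Δv₂ = 2892 m/s = 2.892 km/s.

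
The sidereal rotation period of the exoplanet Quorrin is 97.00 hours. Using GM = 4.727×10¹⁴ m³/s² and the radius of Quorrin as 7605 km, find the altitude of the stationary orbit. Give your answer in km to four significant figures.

T = 97.00 hours = 3.492×10⁵ s.
A synchronous orbit has period T, so by Kepler's third law a = (μT²/4π²)^(1/3).
μT²/4π² = 4.727×10¹⁴ × (3.492×10⁵)² / 39.48 = 1.460×10²⁴ m³.
a = 1.134×10⁸ m = 1.1345×10⁵ km.
Altitude h = a − R = 1.1345×10⁵ − 7605 = 1.0584×10⁵ km.

h_sync ≈ 1.058×10⁵ km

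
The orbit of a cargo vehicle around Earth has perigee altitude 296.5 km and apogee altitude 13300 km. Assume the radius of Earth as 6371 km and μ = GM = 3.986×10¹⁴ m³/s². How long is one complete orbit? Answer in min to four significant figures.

r_p = 6371 + 296.5 = 6667.5 km = 6.6675×10⁶ m.
r_a = 6371 + 13300 = 19671 km = 1.9671×10⁷ m.
Semi-major axis a = (r_p + r_a)/2 = (6667.5 + 19671)/2 = 13169 km = 1.317×10⁷ m.
By Kepler's third law T = 2π√(a³/μ) = 2π × 2.394×10³ = 1.504×10⁴ s.
= 250.7 min.

T ≈ 250.7 min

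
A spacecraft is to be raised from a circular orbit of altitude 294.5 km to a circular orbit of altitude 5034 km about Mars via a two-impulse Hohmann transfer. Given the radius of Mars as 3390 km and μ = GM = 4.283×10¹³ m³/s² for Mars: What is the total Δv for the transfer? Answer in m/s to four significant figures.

Δv_total ≈ 1108 m/s

r₁ = 3390 + 294.5 = 3684.5 km = 3.6845×10⁶ m.
r₂ = 3390 + 5034 = 8424.0 km = 8.4240×10⁶ m.
Transfer ellipse a_t = (r₁ + r₂)/2 = 6.054×10⁶ m.
At r₁: circular v_c1 = √(μ/r₁) = 3409 m/s; transfer-periapsis v_p = √[μ(2/r₁ − 1/a_t)] = 4022 m/s.
Δv₁ = v_p − v_c1 = 612.3 m/s.
At r₂: circular v_c2 = √(μ/r₂) = 2255 m/s; transfer-apoapsis v_a = √[μ(2/r₂ − 1/a_t)] = 1759 m/s.
Δv₂ = v_c2 − v_a = 495.8 m/s.
Total Δv = Δv₁ + Δv₂ = 1108 m/s.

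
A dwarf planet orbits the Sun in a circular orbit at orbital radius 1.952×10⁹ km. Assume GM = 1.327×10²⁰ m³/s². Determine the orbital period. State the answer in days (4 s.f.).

r = 1.952×10⁹ km = 1.952×10¹² m.
Kepler's third law: T = 2π√(r³/μ) = 2π√((1.952×10¹²)³ / 1.327×10²⁰).
r³/μ = 5.605×10¹⁶ s², so T = 2π × 2.367×10⁸ = 1.488×10⁹ s.
Converting: 1.488×10⁹ s ÷ 86400 = 17220 days.

T ≈ 17220 days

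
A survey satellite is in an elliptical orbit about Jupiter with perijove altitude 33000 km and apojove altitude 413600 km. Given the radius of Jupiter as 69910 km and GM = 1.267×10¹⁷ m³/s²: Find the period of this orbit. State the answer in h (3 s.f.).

T ≈ 24.6 h

r_p = 69910 + 33000 = 102910 km = 1.0291×10⁸ m.
r_a = 69910 + 413600 = 483510 km = 4.8351×10⁸ m.
Semi-major axis a = (r_p + r_a)/2 = (1.0291×10⁵ + 4.8351×10⁵)/2 = 2.9321×10⁵ km = 2.932×10⁸ m.
By Kepler's third law T = 2π√(a³/μ) = 2π × 1.411×10⁴ = 8.863×10⁴ s.
= 24.62 h.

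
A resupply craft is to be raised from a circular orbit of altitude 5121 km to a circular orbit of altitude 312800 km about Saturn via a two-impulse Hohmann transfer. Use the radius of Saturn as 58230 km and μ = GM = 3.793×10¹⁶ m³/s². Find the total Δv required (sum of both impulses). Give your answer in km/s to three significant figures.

Δv_total ≈ 12.2 km/s

r₁ = 58230 + 5121 = 63351 km = 6.3351×10⁷ m.
r₂ = 58230 + 312800 = 371030 km = 3.7103×10⁸ m.
Transfer ellipse a_t = (r₁ + r₂)/2 = 2.172×10⁸ m.
At r₁: circular v_c1 = √(μ/r₁) = 24470 m/s; transfer-perikrone v_p = √[μ(2/r₁ − 1/a_t)] = 31980 m/s.
Δv₁ = v_p − v_c1 = 7513 m/s.
At r₂: circular v_c2 = √(μ/r₂) = 10110 m/s; transfer-apokrone v_a = √[μ(2/r₂ − 1/a_t)] = 5461 m/s.
Δv₂ = v_c2 − v_a = 4650 m/s.
Total Δv = Δv₁ + Δv₂ = 12160 m/s = 12.16 km/s.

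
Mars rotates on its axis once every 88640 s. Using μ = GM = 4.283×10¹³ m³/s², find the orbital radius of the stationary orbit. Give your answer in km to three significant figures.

r_sync ≈ 20400 km

A synchronous orbit has period T, so by Kepler's third law a = (μT²/4π²)^(1/3).
μT²/4π² = 4.283×10¹³ × (8.864×10⁴)² / 39.48 = 8.524×10²¹ m³.
a = 2.043×10⁷ m = 20428 km.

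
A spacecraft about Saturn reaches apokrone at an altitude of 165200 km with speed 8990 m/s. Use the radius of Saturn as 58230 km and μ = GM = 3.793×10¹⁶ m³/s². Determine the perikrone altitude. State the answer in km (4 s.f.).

perikrone altitude ≈ 11570 km

r_a = 58230 + 165200 = 2.2343×10⁵ km = 2.234×10⁸ m.
Specific energy ε = v²/2 − μ/r = -1.294×10⁸ J/kg, so a = −μ/(2ε) = 1.466×10⁸ m.
The apsides satisfy r_p + r_a = 2a, so the perikrone radius is 2a − r_a = 6.980×10⁷ m = 69800 km.
Perikrone altitude = 69800 − 58230 = 11570 km.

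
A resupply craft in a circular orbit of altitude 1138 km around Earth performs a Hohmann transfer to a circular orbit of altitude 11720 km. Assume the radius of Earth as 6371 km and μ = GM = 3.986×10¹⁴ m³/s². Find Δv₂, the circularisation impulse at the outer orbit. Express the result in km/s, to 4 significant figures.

Δv ≈ 1.099 km/s

r₁ = 6371 + 1138 = 7509.0 km = 7.5090×10⁶ m.
r₂ = 6371 + 11720 = 18091 km = 1.8091×10⁷ m.
Transfer ellipse a_t = (r₁ + r₂)/2 = 1.280×10⁷ m.
At r₁: circular v_c1 = √(μ/r₁) = 7286 m/s; transfer-perigee v_p = √[μ(2/r₁ − 1/a_t)] = 8662 m/s.
At r₂: circular v_c2 = √(μ/r₂) = 4694 m/s; transfer-apogee v_a = √[μ(2/r₂ − 1/a_t)] = 3595 m/s.
Δv₂ = v_c2 − v_a = 1099 m/s.
= 1.099 km/s.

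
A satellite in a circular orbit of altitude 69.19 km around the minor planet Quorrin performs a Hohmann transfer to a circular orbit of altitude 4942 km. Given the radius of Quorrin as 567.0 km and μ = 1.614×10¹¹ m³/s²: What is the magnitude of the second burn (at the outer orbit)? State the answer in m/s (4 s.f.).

r₁ = 567.0 + 69.19 = 636.19 km = 6.3619×10⁵ m.
r₂ = 567.0 + 4942 = 5509.0 km = 5.5090×10⁶ m.
Transfer ellipse a_t = (r₁ + r₂)/2 = 3.073×10⁶ m.
At r₁: circular v_c1 = √(μ/r₁) = 503.7 m/s; transfer-periapsis v_p = √[μ(2/r₁ − 1/a_t)] = 674.4 m/s.
At r₂: circular v_c2 = √(μ/r₂) = 171.2 m/s; transfer-apoapsis v_a = √[μ(2/r₂ − 1/a_t)] = 77.89 m/s.
Δv₂ = v_c2 − v_a = 93.28 m/s.

Δv ≈ 93.28 m/s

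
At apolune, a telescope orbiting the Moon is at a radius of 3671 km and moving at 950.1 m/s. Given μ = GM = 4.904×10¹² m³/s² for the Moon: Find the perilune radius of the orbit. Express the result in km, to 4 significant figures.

perilune radius ≈ 1873 km

r_a = 3.671×10⁶ m.
Specific energy ε = v²/2 − μ/r = -8.845×10⁵ J/kg, so a = −μ/(2ε) = 2.772×10⁶ m.
The apsides satisfy r_p + r_a = 2a, so the perilune radius is 2a − r_a = 1.873×10⁶ m = 1873.2 km.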